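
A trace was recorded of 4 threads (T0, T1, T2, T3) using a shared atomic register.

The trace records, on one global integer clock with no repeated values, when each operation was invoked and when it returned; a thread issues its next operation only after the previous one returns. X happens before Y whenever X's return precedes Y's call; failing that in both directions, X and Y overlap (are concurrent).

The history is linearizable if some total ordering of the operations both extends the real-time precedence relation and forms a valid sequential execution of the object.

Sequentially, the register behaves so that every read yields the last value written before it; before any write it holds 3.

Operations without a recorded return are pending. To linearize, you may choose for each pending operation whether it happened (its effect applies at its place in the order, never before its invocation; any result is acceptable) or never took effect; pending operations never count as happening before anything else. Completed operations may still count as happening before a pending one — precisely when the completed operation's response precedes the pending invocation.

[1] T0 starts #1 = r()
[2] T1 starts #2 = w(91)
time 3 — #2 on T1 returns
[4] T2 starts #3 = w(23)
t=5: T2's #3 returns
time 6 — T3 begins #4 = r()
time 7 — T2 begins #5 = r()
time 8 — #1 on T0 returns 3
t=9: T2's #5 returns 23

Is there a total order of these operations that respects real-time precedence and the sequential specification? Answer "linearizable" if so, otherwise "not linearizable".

linearizable

a witness: #1, #2, #3, #4, #5
after step 1 (#1 r() → 3): value 3
after step 2 (#2 w(91)): value 91
after step 3 (#3 w(23)): value 23
after step 4 (#4 r() (pending, included)): value 23
after step 5 (#5 r() → 23): value 23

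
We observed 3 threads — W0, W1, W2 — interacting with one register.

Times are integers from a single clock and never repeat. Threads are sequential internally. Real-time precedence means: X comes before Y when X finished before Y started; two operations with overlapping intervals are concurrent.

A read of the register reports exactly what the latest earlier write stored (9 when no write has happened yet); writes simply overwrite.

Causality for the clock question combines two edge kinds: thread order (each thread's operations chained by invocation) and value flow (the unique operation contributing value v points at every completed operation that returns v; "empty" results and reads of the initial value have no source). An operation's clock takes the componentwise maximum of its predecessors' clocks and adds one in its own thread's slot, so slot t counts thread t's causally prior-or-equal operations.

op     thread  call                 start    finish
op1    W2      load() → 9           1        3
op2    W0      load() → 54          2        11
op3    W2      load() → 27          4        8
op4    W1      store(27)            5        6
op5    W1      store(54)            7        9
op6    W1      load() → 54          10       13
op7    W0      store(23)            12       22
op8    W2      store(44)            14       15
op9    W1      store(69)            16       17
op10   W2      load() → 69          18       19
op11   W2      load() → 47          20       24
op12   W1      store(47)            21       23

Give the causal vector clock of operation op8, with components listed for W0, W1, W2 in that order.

op1, invoked 1, has no incoming edges; only W2's bump applies → (0, 0, 1)
op4, invoked 5, has no incoming edges; only W1's bump applies → (0, 1, 0)
invoked at 7, op5 merges VC(op4)=(0, 1, 0) and bumps W1's slot → (0, 2, 0)
invoked at 4, op3 merges VC(op1)=(0, 0, 1), VC(op4)=(0, 1, 0) and bumps W2's slot → (0, 1, 2)
invoked at 10, op6 merges VC(op5)=(0, 2, 0) and bumps W1's slot → (0, 3, 0)
invoked at 2, op2 merges VC(op5)=(0, 2, 0) and bumps W0's slot → (1, 2, 0)
invoked at 14, op8 merges VC(op3)=(0, 1, 2) and bumps W2's slot → (0, 1, 3)
invoked at 16, op9 merges VC(op6)=(0, 3, 0) and bumps W1's slot → (0, 4, 0)
invoked at 12, op7 merges VC(op2)=(1, 2, 0) and bumps W0's slot → (2, 2, 0)
invoked at 21, op12 merges VC(op9)=(0, 4, 0) and bumps W1's slot → (0, 5, 0)
invoked at 18, op10 merges VC(op8)=(0, 1, 3), VC(op9)=(0, 4, 0) and bumps W2's slot → (0, 4, 4)
invoked at 20, op11 merges VC(op10)=(0, 4, 4), VC(op12)=(0, 5, 0) and bumps W2's slot → (0, 5, 5)
target: VC(op8) = (0, 1, 3)

(0, 1, 3)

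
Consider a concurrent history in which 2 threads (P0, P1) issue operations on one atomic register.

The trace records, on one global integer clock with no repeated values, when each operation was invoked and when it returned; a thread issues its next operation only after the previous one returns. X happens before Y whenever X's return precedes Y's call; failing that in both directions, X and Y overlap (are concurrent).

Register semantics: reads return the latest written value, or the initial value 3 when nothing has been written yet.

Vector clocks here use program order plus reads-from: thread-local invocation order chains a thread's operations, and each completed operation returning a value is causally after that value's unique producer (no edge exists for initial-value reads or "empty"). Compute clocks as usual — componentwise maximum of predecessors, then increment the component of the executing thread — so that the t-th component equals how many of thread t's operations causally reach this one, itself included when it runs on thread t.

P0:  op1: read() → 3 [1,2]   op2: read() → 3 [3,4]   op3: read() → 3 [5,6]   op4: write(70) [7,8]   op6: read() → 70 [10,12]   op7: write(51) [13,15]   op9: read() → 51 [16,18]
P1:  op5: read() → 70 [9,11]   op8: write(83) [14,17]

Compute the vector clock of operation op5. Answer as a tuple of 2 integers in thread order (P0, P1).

root op op1, invoked 1: fresh clock plus P0's own tick → (1, 0)
op2 (invocation 3): componentwise max over VC(op1)=(1, 0), +1 at P0, giving (2, 0)
op3 (invocation 5): componentwise max over VC(op2)=(2, 0), +1 at P0, giving (3, 0)
op4 (invocation 7): componentwise max over VC(op3)=(3, 0), +1 at P0, giving (4, 0)
op5 (invocation 9): componentwise max over VC(op4)=(4, 0), +1 at P1, giving (4, 1)
op6 (invocation 10): componentwise max over VC(op4)=(4, 0), +1 at P0, giving (5, 0)
op8 (invocation 14): componentwise max over VC(op5)=(4, 1), +1 at P1, giving (4, 2)
op7 (invocation 13): componentwise max over VC(op6)=(5, 0), +1 at P0, giving (6, 0)
op9 (invocation 16): componentwise max over VC(op7)=(6, 0), +1 at P0, giving (7, 0)
target: VC(op5) = (4, 1)

(4, 1)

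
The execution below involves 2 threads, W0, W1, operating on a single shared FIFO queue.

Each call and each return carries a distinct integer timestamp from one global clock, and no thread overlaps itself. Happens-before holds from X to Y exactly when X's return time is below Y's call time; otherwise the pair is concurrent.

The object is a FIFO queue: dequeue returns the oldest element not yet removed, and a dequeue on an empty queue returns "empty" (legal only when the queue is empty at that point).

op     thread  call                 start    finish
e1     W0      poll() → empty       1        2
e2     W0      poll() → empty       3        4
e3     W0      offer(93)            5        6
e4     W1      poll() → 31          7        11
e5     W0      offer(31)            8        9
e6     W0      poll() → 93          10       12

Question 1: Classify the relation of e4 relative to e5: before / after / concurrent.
e4 spans [7,11], e5 spans [8,9]
the intervals overlap in both directions

concurrent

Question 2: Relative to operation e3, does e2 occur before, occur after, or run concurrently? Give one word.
e2 spans [3,4], e3 spans [5,6]
resp(e2)=4 < inv(e3)=5

before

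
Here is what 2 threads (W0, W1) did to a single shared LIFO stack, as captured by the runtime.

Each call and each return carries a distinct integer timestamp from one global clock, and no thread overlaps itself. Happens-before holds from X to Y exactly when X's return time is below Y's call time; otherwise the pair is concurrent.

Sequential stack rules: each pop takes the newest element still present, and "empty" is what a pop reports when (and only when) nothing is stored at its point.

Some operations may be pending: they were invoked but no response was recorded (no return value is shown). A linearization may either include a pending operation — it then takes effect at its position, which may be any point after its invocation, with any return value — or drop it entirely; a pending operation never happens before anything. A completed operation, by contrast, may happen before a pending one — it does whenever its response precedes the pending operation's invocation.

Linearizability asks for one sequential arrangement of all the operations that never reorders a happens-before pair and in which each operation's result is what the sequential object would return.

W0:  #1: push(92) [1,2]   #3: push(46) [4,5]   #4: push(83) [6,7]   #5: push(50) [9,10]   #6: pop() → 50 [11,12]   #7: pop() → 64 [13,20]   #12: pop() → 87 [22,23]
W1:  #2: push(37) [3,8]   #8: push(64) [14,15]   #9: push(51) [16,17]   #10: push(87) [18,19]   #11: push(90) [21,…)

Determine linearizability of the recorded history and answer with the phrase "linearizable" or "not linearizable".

linearizable

witness order: #1, #2, #3, #4, #5, #6, #8, #7, #9, #10, #12
after step 1 (#1 push(92)): stack <92>
after step 2 (#2 push(37)): stack <92,37>
after step 3 (#3 push(46)): stack <92,37,46>
after step 4 (#4 push(83)): stack <92,37,46,83>
after step 5 (#5 push(50)): stack <92,37,46,83,50>
after step 6 (#6 pop() → 50): stack <92,37,46,83>
after step 7 (#8 push(64)): stack <92,37,46,83,64>
after step 8 (#7 pop() → 64): stack <92,37,46,83>
after step 9 (#9 push(51)): stack <92,37,46,83,51>
after step 10 (#10 push(87)): stack <92,37,46,83,51,87>
after step 11 (#12 pop() → 87): stack <92,37,46,83,51>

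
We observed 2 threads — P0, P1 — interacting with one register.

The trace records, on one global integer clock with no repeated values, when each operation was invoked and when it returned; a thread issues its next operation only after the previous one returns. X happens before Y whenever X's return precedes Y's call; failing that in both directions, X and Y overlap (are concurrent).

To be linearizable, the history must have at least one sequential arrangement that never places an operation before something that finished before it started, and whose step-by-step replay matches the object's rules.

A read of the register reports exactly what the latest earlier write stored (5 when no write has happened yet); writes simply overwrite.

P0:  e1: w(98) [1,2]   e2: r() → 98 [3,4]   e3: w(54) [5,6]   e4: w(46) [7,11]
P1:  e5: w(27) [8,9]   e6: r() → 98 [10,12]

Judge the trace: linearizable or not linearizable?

events 1..11 are fine; event 12 — the response of e6 at time 12 — makes the prefix non-linearizable
all 3 real-time-respecting orders fail — 6 completed register operations, no legal replay
sample order e1, e2, e3, e4, e5, e6 stalls at step 6 — e6 r() → 98 has no legal effect
sample order e1, e2, e3, e5, e4, e6 stalls at step 6 — e6 r() → 98 has no legal effect

not linearizable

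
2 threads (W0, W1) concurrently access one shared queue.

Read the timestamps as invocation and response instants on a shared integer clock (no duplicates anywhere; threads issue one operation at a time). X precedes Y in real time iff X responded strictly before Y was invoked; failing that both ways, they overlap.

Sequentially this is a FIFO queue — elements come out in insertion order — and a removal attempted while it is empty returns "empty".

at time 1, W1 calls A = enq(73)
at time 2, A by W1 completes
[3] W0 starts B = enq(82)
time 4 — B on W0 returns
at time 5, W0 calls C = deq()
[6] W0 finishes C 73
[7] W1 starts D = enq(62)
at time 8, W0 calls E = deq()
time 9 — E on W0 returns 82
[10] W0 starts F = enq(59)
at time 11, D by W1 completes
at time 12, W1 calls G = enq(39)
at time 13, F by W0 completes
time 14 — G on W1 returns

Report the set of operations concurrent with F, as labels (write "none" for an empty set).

D, G

concurrent with F ([10,13]): every op whose interval crosses 10..13
A [1,2]: before
B [3,4]: before
C [5,6]: before
D [7,11]: concurrent
E [8,9]: before
G [12,14]: concurrent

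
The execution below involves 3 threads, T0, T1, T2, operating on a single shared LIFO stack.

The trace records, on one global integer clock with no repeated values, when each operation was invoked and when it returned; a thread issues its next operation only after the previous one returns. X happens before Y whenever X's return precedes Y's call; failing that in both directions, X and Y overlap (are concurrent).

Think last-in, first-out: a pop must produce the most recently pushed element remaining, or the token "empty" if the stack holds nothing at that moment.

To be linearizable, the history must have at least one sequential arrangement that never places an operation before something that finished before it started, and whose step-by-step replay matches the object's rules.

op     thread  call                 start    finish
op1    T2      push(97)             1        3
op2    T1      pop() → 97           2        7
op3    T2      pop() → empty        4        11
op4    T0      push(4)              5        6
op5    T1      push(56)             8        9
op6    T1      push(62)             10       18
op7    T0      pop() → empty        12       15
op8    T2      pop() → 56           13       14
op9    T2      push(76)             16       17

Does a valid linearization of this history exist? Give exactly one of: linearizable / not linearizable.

cut after 14 events: linearizable; cut after 15 events (op7 responds, time 15): not linearizable
no legal order exists: 22 real-time-consistent candidates over 7 completed LIFO stack operations, all rejected
no escape via the 1 pending operation (op6): every completion choice fails
for example op1, op2, op3, op4, op5, op7, op8 (pending dropped) fails at step 6: op7 pop() → empty is not legal there
for example op1, op2, op3, op4, op5, op8, op7 (pending dropped) fails at step 7: op7 pop() → empty is not legal there

not linearizable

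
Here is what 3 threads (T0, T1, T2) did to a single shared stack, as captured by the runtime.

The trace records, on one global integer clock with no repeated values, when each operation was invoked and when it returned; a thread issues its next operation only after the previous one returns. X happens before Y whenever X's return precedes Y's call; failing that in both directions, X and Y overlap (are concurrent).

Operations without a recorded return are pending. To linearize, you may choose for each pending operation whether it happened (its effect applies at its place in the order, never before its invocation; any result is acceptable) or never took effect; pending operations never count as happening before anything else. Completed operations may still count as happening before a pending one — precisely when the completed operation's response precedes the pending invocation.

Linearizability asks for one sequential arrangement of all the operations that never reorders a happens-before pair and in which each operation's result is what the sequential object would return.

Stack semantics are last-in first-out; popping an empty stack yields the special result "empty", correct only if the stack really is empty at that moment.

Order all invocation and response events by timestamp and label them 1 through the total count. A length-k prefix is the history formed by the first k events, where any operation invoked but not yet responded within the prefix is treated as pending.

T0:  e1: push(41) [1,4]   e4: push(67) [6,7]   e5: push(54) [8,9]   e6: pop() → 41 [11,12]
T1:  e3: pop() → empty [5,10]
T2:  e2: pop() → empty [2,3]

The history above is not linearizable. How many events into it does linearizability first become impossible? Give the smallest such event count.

10

one valid order for events 1..9 is e2, e1, e3, e4, e5:
step 1: e2 pop() → empty — stack <>
step 2: e1 push(41) — stack <41>
step 3: e3 pop() (pending, included) — stack <>
step 4: e4 push(67) — stack <67>
step 5: e5 push(54) — stack <67,54>
event 10 — e3's response, time 10 — after it, nothing linearizes
for example e1, e2, e3, e4, e5 fails at step 2: e2 pop() → empty is not legal there
for example e1, e2, e4, e3, e5 fails at step 2: e2 pop() → empty is not legal there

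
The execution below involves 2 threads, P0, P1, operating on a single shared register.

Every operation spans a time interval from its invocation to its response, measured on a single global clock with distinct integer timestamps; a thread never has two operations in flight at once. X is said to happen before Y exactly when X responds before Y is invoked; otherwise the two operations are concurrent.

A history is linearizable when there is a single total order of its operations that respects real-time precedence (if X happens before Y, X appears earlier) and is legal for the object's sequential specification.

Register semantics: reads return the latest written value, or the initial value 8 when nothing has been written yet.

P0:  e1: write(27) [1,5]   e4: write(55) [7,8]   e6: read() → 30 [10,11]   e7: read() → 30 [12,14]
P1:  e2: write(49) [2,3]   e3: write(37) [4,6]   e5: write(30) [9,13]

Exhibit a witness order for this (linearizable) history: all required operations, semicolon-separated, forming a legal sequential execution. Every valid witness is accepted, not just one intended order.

e1; e2; e3; e4; e5; e6; e7

after step 1 (e1 write(27)): value 27
after step 2 (e2 write(49)): value 49
after step 3 (e3 write(37)): value 37
after step 4 (e4 write(55)): value 55
after step 5 (e5 write(30)): value 30
after step 6 (e6 read() → 30): value 30
after step 7 (e7 read() → 30): value 30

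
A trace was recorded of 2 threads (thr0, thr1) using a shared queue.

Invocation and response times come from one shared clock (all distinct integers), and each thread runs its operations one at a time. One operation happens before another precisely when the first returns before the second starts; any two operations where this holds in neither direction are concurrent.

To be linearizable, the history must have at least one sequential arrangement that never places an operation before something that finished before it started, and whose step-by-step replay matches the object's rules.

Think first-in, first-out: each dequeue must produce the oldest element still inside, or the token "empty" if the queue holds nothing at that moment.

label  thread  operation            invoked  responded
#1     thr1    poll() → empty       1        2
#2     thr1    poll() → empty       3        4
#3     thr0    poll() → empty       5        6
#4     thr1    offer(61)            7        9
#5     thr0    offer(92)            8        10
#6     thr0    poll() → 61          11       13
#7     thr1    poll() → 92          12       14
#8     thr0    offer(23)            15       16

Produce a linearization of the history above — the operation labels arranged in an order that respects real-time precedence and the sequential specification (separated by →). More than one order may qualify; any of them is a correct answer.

step 1: #1 poll() → empty — queue <>
step 2: #2 poll() → empty — queue <>
step 3: #3 poll() → empty — queue <>
step 4: #4 offer(61) — queue <61>
step 5: #5 offer(92) — queue <61,92>
step 6: #6 poll() → 61 — queue <92>
step 7: #7 poll() → 92 — queue <>
step 8: #8 offer(23) — queue <23>

#1 → #2 → #3 → #4 → #5 → #6 → #7 → #8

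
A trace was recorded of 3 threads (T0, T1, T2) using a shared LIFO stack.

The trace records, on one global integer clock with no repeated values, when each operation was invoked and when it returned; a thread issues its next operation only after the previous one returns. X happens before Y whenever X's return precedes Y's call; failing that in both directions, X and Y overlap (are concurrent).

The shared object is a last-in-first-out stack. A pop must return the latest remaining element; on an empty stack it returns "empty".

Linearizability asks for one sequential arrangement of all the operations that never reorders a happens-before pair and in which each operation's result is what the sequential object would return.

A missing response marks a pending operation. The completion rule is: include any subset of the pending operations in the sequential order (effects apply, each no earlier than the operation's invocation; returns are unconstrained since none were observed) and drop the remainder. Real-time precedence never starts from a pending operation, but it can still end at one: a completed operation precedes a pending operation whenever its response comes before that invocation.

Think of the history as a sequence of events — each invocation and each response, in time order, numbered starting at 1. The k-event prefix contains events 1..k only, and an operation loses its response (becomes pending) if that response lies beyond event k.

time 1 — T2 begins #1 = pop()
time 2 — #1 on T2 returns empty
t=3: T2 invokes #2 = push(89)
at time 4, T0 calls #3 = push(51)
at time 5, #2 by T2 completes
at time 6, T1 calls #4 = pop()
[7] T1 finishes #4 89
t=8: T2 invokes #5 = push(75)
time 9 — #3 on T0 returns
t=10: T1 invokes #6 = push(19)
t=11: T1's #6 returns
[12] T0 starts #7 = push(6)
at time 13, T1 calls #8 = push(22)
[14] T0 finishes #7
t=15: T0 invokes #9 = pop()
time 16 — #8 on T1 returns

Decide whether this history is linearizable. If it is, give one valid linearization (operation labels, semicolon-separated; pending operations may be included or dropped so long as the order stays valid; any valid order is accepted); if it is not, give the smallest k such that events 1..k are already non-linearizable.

linearizable — witness: #1; #2; #4; #3; #5; #6; #7; #8

step 1: #1 pop() → empty — stack <>
step 2: #2 push(89) — stack <89>
step 3: #4 pop() → 89 — stack <>
step 4: #3 push(51) — stack <51>
step 5: #5 push(75) (pending, included) — stack <51,75>
step 6: #6 push(19) — stack <51,75,19>
step 7: #7 push(6) — stack <51,75,19,6>
step 8: #8 push(22) — stack <51,75,19,6,22>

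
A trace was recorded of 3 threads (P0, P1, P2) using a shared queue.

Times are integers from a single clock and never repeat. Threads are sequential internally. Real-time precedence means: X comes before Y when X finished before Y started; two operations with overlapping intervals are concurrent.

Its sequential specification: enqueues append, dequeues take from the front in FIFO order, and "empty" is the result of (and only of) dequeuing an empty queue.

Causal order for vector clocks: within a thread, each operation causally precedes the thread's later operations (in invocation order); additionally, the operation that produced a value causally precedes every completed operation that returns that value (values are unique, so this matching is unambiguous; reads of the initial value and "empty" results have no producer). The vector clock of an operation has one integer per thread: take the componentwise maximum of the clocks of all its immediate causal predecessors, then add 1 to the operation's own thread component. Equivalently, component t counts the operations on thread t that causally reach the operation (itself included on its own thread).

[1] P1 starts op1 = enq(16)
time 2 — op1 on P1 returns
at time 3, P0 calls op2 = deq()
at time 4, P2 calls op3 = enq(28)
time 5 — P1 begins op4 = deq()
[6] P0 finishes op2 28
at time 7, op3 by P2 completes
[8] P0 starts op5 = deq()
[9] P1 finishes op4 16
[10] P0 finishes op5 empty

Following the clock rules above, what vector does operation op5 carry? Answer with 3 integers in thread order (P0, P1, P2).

(2, 0, 1)

root op op3, invoked 4: fresh clock plus P2's own tick → (0, 0, 1)
root op op1, invoked 1: fresh clock plus P1's own tick → (0, 1, 0)
op4, invoked 5, takes VC(op1)=(0, 1, 0) under max, adds 1 for P1 → (0, 2, 0)
op2, invoked 3, takes VC(op3)=(0, 0, 1) under max, adds 1 for P0 → (1, 0, 1)
op5, invoked 8, takes VC(op2)=(1, 0, 1) under max, adds 1 for P0 → (2, 0, 1)
target: VC(op5) = (2, 0, 1)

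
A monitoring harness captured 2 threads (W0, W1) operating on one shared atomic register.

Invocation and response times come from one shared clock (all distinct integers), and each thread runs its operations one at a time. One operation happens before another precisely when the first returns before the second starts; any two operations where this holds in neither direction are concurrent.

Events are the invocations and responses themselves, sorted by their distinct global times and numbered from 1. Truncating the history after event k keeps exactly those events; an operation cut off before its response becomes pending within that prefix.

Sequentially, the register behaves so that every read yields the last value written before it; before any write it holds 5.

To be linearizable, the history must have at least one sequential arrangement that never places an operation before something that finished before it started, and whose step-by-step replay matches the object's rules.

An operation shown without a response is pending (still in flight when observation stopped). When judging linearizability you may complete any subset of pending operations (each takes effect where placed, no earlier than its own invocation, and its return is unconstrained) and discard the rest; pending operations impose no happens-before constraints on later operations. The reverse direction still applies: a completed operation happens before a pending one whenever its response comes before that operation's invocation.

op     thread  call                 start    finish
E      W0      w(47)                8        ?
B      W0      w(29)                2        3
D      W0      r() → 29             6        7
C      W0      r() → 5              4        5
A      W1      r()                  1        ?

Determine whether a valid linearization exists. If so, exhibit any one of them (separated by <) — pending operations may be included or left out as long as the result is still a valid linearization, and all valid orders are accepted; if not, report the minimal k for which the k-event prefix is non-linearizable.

not linearizable — minimal violating prefix: 5 events

the violation lands at event 5, C's response at time 5: events 1..4 linearize, events 1..5 do not
a single order respects real time; the 2 completed atomic register operations fail replay along it
completion choices over the 1 pending operation (A) were checked; none helps
one such order, B, C (pending dropped), breaks at step 2 where C r() → 5 is illegal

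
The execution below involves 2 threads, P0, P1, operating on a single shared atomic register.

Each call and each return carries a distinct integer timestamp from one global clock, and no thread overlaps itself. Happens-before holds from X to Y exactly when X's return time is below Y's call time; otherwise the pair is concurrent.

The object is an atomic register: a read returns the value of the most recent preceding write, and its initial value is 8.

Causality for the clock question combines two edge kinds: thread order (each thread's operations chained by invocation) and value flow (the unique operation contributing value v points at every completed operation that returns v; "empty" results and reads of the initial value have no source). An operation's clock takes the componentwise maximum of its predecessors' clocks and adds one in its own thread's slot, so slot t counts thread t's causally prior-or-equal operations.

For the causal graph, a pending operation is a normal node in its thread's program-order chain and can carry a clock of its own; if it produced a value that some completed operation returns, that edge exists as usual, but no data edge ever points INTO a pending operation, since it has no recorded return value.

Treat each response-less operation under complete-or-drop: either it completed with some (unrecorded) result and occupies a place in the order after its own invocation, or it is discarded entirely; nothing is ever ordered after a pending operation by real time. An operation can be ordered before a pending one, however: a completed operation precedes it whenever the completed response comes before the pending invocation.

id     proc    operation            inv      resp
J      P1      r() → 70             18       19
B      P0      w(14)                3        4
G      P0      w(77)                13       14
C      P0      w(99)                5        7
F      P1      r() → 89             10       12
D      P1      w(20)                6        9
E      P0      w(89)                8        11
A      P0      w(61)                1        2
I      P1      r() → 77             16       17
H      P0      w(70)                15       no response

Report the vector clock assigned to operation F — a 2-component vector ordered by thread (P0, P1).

no predecessors for D (invoked 6): P1 increments from zero → (0, 1)
no predecessors for A (invoked 1): P0 increments from zero → (1, 0)
B, invoked 3, takes VC(A)=(1, 0) under max, adds 1 for P0 → (2, 0)
C, invoked 5, takes VC(B)=(2, 0) under max, adds 1 for P0 → (3, 0)
E, invoked 8, takes VC(C)=(3, 0) under max, adds 1 for P0 → (4, 0)
G, invoked 13, takes VC(E)=(4, 0) under max, adds 1 for P0 → (5, 0)
F, invoked 10, takes VC(D)=(0, 1), VC(E)=(4, 0) under max, adds 1 for P1 → (4, 2)
H, invoked 15, takes VC(G)=(5, 0) under max, adds 1 for P0 → (6, 0)
I, invoked 16, takes VC(F)=(4, 2), VC(G)=(5, 0) under max, adds 1 for P1 → (5, 3)
J, invoked 18, takes VC(H)=(6, 0), VC(I)=(5, 3) under max, adds 1 for P1 → (6, 4)
target: VC(F) = (4, 2)

(4, 2)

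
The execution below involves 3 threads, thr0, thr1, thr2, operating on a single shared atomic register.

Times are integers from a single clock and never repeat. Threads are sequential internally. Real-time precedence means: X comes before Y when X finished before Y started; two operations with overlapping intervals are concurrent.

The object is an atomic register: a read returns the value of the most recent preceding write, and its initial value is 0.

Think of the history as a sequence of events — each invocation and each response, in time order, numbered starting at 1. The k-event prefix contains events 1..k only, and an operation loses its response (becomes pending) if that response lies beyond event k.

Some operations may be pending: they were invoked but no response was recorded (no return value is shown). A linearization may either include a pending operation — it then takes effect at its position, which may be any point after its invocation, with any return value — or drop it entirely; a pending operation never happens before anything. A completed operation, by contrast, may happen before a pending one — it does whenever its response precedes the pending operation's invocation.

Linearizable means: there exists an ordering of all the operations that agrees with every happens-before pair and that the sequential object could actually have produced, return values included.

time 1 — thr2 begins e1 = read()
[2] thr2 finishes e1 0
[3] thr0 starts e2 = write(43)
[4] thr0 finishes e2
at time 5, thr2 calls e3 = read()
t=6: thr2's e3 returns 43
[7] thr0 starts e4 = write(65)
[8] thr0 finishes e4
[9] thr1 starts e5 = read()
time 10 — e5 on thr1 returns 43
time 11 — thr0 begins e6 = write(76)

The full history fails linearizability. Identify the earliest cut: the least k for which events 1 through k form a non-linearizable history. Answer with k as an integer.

a valid linearization of events 1..9 exists, for instance e1, e2, e3, e4:
step 1: e1 read() → 0 — value 0
step 2: e2 write(43) — value 43
step 3: e3 read() → 43 — value 43
step 4: e4 write(65) — value 65
include event 10 — e5 responding at 10 — and every candidate order breaks
sample order e1, e2, e3, e4, e5 stalls at step 5 — e5 read() → 43 has no legal effect

10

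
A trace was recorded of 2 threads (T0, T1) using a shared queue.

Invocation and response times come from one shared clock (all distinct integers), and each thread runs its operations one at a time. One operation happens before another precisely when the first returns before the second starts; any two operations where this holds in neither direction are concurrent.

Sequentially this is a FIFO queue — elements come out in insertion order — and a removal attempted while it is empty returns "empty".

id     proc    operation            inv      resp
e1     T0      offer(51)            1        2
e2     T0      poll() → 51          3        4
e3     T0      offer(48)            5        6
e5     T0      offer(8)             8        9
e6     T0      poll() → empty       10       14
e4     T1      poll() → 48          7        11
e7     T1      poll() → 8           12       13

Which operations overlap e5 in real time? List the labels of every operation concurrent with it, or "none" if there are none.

e4

concurrent with e5 ([8,9]): every op whose interval crosses 8..9
e1 [1,2]: before
e2 [3,4]: before
e3 [5,6]: before
e4 [7,11]: concurrent
e6 [10,14]: after
e7 [12,13]: after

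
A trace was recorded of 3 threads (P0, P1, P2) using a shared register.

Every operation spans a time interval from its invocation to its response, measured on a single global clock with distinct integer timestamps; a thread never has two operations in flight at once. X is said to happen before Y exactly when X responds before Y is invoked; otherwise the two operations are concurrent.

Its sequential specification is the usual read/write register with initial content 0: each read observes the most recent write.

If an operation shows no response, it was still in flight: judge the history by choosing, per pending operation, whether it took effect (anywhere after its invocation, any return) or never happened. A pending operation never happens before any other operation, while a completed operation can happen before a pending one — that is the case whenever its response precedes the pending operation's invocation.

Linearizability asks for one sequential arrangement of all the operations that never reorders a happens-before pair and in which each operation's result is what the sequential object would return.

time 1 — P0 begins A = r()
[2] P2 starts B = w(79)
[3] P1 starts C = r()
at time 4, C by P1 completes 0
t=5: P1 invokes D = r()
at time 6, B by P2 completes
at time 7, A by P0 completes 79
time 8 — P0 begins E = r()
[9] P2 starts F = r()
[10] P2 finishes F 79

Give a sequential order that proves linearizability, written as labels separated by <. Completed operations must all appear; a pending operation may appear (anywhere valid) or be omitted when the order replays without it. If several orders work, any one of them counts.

C < B < A < D < E < F

1. C r() → 0, leaving value 0
2. B w(79), leaving value 79
3. A r() → 79, leaving value 79
4. D r() (pending, included), leaving value 79
5. E r() (pending, included), leaving value 79
6. F r() → 79, leaving value 79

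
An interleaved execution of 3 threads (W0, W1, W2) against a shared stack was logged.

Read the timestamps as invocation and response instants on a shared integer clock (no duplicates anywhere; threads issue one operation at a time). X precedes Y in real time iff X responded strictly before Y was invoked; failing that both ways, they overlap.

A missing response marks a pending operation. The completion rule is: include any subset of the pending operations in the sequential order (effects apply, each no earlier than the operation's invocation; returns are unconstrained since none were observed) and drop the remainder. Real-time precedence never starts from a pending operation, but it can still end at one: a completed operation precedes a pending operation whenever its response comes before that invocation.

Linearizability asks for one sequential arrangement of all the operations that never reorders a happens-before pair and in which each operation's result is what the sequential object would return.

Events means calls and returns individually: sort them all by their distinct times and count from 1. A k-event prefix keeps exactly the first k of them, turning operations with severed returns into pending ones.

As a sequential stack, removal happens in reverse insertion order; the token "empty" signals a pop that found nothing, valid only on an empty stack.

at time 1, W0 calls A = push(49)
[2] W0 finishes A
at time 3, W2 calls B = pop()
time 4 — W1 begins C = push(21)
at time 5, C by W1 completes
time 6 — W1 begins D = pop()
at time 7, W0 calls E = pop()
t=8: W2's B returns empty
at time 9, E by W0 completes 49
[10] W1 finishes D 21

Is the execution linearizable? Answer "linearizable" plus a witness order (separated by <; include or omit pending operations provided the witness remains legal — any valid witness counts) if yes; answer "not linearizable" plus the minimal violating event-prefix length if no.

linearizable — witness: A < C < D < E < B

after step 1 (A push(49)): stack <49>
after step 2 (C push(21)): stack <49,21>
after step 3 (D pop() → 21): stack <49>
after step 4 (E pop() → 49): stack <>
after step 5 (B pop() → empty): stack <>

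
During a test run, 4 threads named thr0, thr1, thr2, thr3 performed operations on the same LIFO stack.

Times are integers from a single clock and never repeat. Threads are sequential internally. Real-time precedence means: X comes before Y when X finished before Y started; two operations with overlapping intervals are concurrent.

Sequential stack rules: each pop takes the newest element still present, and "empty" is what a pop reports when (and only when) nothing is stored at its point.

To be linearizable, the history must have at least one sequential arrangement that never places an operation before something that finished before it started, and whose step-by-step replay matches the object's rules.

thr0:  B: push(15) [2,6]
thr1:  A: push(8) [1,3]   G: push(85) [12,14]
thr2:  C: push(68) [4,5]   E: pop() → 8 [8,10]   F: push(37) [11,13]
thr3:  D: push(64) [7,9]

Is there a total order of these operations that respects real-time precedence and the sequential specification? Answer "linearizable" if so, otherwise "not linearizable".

not linearizable

through event 9 a valid linearization exists; event 10 (E responding at time 10) ends that
real-time-consistent orders of the 5 completed operations: 6 — all fail the LIFO stack replay
for example A, B, C, D, E fails at step 5: E pop() → 8 is not legal there
for example A, B, C, E, D fails at step 4: E pop() → 8 is not legal there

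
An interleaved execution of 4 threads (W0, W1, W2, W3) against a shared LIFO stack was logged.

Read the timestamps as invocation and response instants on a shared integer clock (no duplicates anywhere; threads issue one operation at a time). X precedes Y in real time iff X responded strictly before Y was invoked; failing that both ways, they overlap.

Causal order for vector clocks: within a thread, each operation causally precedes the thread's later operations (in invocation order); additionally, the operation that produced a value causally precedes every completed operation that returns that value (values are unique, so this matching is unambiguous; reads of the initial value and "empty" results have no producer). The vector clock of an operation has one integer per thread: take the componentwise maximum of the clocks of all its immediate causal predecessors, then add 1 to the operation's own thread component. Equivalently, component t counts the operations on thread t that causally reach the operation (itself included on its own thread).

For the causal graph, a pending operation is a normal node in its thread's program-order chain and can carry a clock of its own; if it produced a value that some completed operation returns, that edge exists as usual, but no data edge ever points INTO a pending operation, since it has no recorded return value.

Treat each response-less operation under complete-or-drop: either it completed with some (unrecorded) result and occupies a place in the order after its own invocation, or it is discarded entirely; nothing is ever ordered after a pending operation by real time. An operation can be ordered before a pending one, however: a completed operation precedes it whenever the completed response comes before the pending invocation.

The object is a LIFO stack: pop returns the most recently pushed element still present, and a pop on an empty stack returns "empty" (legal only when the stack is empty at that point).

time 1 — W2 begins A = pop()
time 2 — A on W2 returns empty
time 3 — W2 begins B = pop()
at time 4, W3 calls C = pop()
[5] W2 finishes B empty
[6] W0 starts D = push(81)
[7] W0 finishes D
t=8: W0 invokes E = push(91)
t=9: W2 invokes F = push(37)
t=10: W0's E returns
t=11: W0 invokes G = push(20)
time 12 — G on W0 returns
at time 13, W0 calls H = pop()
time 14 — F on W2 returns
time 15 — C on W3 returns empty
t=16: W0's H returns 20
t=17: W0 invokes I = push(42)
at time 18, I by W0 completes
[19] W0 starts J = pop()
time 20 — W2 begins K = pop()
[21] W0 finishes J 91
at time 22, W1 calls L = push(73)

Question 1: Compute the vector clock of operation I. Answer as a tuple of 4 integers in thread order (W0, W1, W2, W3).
C (invocation 4): nothing precedes it; W3's component alone gives (0, 0, 0, 1)
A (invocation 1): nothing precedes it; W2's component alone gives (0, 0, 1, 0)
L (invocation 22): nothing precedes it; W1's component alone gives (0, 1, 0, 0)
D (invocation 6): nothing precedes it; W0's component alone gives (1, 0, 0, 0)
invoked at 3, B merges VC(A)=(0, 0, 1, 0) and bumps W2's slot → (0, 0, 2, 0)
invoked at 8, E merges VC(D)=(1, 0, 0, 0) and bumps W0's slot → (2, 0, 0, 0)
invoked at 9, F merges VC(B)=(0, 0, 2, 0) and bumps W2's slot → (0, 0, 3, 0)
invoked at 11, G merges VC(E)=(2, 0, 0, 0) and bumps W0's slot → (3, 0, 0, 0)
invoked at 20, K merges VC(F)=(0, 0, 3, 0) and bumps W2's slot → (0, 0, 4, 0)
invoked at 13, H merges VC(G)=(3, 0, 0, 0) and bumps W0's slot → (4, 0, 0, 0)
invoked at 17, I merges VC(H)=(4, 0, 0, 0) and bumps W0's slot → (5, 0, 0, 0)
invoked at 19, J merges VC(E)=(2, 0, 0, 0), VC(I)=(5, 0, 0, 0) and bumps W0's slot → (6, 0, 0, 0)
target: VC(I) = (5, 0, 0, 0)

(5, 0, 0, 0)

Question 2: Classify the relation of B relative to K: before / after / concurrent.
B spans [3,5], K spans [20,…)
resp(B)=5 < inv(K)=20

before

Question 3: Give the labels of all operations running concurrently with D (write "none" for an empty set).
concurrent with D ([6,7]): every op whose interval crosses 6..7
A [1,2]: before
B [3,5]: before
C [4,15]: concurrent
E [8,10]: after
F [9,14]: after
G [11,12]: after
H [13,16]: after
I [17,18]: after
J [19,21]: after
K [20,…): after
L [22,…): after

C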